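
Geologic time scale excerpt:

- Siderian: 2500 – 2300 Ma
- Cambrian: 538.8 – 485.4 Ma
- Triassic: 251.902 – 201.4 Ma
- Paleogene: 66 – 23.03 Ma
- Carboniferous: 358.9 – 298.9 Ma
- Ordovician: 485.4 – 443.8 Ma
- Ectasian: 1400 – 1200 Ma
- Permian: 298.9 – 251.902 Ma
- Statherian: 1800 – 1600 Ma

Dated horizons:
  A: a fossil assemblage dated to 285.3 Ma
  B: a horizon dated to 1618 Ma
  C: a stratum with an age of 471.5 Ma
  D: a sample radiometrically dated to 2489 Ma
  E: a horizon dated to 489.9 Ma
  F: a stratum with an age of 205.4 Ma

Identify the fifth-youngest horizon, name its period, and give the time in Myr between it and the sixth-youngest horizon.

B, in the Statherian; 871 million years to D

Sorted youngest-first by Ma: F (205.4), A (285.3), C (471.5), E (489.9), B (1618), D (2489).
The fifth youngest is B at 1618 Ma, which lies in 1800–1600 Ma: the Statherian.
The sixth youngest is D at 2489 Ma; separation = |1618 − 2489| = 871 Myr.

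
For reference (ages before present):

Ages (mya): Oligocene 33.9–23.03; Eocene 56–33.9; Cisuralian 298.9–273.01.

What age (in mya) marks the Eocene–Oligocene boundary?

33.9 mya

The Eocene ends and the Oligocene begins at 33.9 mya.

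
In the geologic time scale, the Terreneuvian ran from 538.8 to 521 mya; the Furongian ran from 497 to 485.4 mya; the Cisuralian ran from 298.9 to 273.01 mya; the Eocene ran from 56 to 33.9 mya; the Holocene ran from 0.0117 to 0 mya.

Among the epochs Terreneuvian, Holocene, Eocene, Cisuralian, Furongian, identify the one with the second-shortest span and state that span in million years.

Start − end for each: Terreneuvian 538.8 − 521 = 17.8; Holocene 0.0117 − 0 = 0.0117; Eocene 56 − 33.9 = 22.1; Cisuralian 298.9 − 273.01 = 25.89; Furongian 497 − 485.4 = 11.6.
Ranking these from shortest: Holocene < Furongian < Terreneuvian < Eocene < Cisuralian.
Position 2 in that ranking is Furongian, which lasted 11.6 Myr.

Furongian, 11.6 million years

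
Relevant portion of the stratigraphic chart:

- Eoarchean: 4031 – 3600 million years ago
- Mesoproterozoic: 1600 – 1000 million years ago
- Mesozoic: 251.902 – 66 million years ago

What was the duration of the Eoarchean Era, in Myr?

431 million years

4031 − 3600 = 431 million years.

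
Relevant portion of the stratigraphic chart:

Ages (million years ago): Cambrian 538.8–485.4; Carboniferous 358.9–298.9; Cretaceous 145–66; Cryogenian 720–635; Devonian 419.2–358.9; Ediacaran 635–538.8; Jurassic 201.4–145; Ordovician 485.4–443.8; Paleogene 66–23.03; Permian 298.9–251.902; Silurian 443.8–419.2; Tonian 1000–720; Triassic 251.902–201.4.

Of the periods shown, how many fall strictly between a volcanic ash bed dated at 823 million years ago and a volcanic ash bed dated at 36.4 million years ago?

The older date is 823 Ma and the younger is 36.4 Ma.
Periods with start < 823 and end > 36.4 Ma: Cryogenian (720–635), Ediacaran (635–538.8), Cambrian (538.8–485.4), Ordovician (485.4–443.8), Silurian (443.8–419.2), Devonian (419.2–358.9), Carboniferous (358.9–298.9), Permian (298.9–251.902), Triassic (251.902–201.4), Jurassic (201.4–145), Cretaceous (145–66).
That is 11 complete periods.

11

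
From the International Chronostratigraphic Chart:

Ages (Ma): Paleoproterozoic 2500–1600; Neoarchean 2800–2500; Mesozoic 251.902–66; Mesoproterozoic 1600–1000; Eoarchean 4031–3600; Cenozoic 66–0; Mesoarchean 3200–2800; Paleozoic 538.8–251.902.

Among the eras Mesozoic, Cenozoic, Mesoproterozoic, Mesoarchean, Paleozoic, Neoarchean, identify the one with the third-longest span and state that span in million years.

Durations: Mesozoic 185.902; Cenozoic 66; Mesoproterozoic 600; Mesoarchean 400; Paleozoic 286.898; Neoarchean 300 Myr.
Sorted longest-first: Mesoproterozoic (600), Mesoarchean (400), Neoarchean (300), Paleozoic (286.898), Mesozoic (185.902), Cenozoic (66).
The third longest is Neoarchean at 300 Myr.

Neoarchean, 300 million years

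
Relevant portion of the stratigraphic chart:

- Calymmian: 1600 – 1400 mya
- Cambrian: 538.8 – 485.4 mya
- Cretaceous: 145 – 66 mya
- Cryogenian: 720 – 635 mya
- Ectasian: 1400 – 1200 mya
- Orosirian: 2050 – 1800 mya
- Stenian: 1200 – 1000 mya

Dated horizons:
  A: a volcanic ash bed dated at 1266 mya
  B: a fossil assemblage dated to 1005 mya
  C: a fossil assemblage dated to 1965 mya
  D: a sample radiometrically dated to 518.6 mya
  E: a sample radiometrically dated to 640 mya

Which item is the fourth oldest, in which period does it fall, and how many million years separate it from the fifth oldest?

E, in the Cryogenian; 121.4 million years to D

Sorted oldest-first by Ma: C (1965), A (1266), B (1005), E (640), D (518.6).
The fourth oldest is E at 640 Ma, which lies in 720–635 Ma: the Cryogenian.
The fifth oldest is D at 518.6 Ma; separation = |640 − 518.6| = 121.4 Myr.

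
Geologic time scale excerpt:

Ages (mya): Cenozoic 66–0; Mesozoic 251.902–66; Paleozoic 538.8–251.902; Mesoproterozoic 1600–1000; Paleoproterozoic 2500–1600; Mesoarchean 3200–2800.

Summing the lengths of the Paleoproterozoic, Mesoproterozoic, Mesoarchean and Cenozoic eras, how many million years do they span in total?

1966 million years

Duration is start − end for each: (2500 − 1600) + (1600 − 1000) + (3200 − 2800) + (66 − 0).
That is 900 + 600 + 400 + 66, which totals 1966 million years.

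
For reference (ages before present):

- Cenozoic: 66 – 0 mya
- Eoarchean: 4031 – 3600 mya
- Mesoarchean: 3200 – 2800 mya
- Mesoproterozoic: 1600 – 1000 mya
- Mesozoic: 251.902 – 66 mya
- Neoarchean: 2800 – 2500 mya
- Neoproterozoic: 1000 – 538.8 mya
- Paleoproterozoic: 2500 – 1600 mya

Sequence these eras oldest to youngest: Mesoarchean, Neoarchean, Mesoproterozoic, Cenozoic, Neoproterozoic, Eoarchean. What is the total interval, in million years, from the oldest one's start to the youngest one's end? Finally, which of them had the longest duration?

Eoarchean, Mesoarchean, Neoarchean, Mesoproterozoic, Neoproterozoic, Cenozoic; total span 4031 Myr; longest is Mesoproterozoic

Start ages (Ma): Eoarchean 4031, Mesoarchean 3200, Neoarchean 2800, Mesoproterozoic 1600, Neoproterozoic 1000, Cenozoic 66.
Ordered oldest to youngest: Eoarchean, Mesoarchean, Neoarchean, Mesoproterozoic, Neoproterozoic, Cenozoic.
Span = 4031 − 0 = 4031 Myr.
Durations: Eoarchean 431, Neoproterozoic 461.2, Cenozoic 66, Mesoproterozoic 600, Mesoarchean 400, Neoarchean 300 → longest is Mesoproterozoic (600 Myr).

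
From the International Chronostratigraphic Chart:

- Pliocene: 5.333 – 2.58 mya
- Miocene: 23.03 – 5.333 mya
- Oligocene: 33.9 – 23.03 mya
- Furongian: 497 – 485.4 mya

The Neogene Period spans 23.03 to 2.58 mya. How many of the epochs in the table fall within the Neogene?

Epochs inside 23.03–2.58 Ma: Miocene, Pliocene — 2 in total.

2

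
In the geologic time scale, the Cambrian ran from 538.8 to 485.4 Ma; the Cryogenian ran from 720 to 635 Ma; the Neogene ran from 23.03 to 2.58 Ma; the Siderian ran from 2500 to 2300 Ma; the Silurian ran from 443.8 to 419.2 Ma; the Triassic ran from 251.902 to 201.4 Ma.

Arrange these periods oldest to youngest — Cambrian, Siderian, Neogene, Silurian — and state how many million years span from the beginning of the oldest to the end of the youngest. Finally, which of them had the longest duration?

Start ages (Ma): Siderian 2500, Cambrian 538.8, Silurian 443.8, Neogene 23.03.
Ordered oldest to youngest: Siderian, Cambrian, Silurian, Neogene.
Span = 2500 − 2.58 = 2497.42 Myr.
Durations: Siderian 200, Neogene 20.45, Cambrian 53.4, Silurian 24.6 → longest is Siderian (200 Myr).

Siderian → Cambrian → Silurian → Neogene; total span 2497.42 Myr; longest is Siderian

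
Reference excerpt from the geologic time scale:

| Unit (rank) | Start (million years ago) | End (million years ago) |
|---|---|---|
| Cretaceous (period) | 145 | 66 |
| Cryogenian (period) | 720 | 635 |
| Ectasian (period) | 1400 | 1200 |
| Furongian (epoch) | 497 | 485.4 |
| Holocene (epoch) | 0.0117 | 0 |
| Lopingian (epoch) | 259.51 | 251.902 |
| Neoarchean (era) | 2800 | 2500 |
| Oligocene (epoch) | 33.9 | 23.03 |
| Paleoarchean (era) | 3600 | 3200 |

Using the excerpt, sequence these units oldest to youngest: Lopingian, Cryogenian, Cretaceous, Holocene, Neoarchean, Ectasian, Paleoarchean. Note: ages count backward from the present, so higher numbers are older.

Paleoarchean, then Neoarchean, then Ectasian, then Cryogenian, then Lopingian, then Cretaceous, then Holocene

The oldest of these is Paleoarchean (starts 3600 Ma) and the youngest is Holocene (ends 0 Ma).
In between, by decreasing start age: Neoarchean (2800), Ectasian (1400), Cryogenian (720), Lopingian (259.51), Cretaceous (145).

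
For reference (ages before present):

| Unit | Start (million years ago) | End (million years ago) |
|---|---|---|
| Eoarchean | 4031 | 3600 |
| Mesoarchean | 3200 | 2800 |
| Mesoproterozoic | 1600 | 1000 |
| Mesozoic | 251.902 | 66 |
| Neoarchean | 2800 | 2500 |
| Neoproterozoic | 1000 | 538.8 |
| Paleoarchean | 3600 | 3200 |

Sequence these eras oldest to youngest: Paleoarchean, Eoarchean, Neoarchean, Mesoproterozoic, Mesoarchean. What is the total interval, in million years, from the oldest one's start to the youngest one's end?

Eoarchean, Paleoarchean, Mesoarchean, Neoarchean, Mesoproterozoic; total span 3031 Myr

From the excerpt: Paleoarchean 3600–3200; Eoarchean 4031–3600; Neoarchean 2800–2500; Mesoproterozoic 1600–1000; Mesoarchean 3200–2800 (Ma).
Larger Ma is earlier, so the oldest is Eoarchean and the youngest is Mesoproterozoic; oldest to youngest: Eoarchean, Paleoarchean, Mesoarchean, Neoarchean, Mesoproterozoic.
Oldest start 4031 minus youngest end 1000 gives 3031 Myr overall.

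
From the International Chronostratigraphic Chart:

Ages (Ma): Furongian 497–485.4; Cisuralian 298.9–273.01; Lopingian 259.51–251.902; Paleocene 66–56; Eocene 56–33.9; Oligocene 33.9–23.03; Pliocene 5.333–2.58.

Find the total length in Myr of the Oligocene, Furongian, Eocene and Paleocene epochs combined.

Duration is start − end for each: (33.9 − 23.03) + (497 − 485.4) + (56 − 33.9) + (66 − 56).
That is 10.87 + 11.6 + 22.1 + 10, which totals 54.57 million years.

54.57 million years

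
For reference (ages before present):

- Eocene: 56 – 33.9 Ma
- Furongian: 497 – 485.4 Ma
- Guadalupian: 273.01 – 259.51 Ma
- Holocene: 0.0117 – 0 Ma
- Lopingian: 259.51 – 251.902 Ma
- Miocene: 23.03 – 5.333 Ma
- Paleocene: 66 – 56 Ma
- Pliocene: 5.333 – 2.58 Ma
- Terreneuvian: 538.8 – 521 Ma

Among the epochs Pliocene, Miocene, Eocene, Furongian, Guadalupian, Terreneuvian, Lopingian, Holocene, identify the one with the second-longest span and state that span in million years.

Terreneuvian, 17.8 million years

Durations: Pliocene 2.753; Miocene 17.697; Eocene 22.1; Furongian 11.6; Guadalupian 13.5; Terreneuvian 17.8; Lopingian 7.608; Holocene 0.0117 Myr.
Sorted longest-first: Eocene (22.1), Terreneuvian (17.8), Miocene (17.697), Guadalupian (13.5), Furongian (11.6), Lopingian (7.608), Pliocene (2.753), Holocene (0.0117).
The second longest is Terreneuvian at 17.8 Myr.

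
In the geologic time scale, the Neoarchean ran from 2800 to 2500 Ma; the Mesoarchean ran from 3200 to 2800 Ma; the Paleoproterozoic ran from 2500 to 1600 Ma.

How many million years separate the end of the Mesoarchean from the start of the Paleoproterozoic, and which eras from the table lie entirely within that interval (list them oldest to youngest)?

300 million years; Neoarchean

End of Mesoarchean = 2800 Ma; start of Paleoproterozoic = 2500 Ma.
Gap = 2800 − 2500 = 300 Myr.
Eras wholly inside 2800–2500 Ma: Neoarchean (2800–2500).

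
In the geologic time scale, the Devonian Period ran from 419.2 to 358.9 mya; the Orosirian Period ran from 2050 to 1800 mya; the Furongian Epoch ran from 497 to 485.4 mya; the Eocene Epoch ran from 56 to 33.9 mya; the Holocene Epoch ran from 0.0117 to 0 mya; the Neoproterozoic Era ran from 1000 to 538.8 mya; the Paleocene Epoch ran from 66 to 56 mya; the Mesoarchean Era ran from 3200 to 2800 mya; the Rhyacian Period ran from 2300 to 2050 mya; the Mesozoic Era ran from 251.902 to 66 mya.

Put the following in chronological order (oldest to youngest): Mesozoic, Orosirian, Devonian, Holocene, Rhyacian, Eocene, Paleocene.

Rhyacian, Orosirian, Devonian, Mesozoic, Paleocene, Eocene, Holocene

Sorting by start age (descending Ma, since larger Ma = older): Rhyacian began 2300, Orosirian began 2050, Devonian began 419.2, Mesozoic began 251.902, Paleocene began 66, Eocene began 56, Holocene began 0.0117.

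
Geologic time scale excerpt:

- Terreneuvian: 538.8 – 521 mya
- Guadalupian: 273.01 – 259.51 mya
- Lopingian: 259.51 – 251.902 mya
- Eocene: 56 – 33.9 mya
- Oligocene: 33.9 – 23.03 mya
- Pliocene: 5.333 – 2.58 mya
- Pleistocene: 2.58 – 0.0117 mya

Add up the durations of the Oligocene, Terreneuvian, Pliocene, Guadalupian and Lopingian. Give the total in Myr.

Each duration: Oligocene = 10.87; Terreneuvian = 17.8; Pliocene = 2.753; Guadalupian = 13.5; Lopingian = 7.608.
Sum: 10.87 + 17.8 + 2.753 + 13.5 + 7.608 = 52.531 Myr.

52.531 million years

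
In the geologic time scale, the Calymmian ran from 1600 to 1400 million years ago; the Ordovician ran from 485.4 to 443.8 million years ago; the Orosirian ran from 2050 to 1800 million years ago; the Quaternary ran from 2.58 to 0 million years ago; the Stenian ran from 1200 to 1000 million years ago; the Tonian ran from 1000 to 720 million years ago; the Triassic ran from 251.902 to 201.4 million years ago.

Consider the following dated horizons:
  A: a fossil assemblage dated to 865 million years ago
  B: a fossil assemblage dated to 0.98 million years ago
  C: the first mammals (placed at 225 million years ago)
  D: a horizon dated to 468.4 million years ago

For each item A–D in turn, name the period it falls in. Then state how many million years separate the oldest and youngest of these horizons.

A: 865 Ma lies in 1000–720 Ma, so Tonian.
B: 0.98 Ma lies in 2.58–0 Ma, so Quaternary.
C: 225 Ma lies in 251.902–201.4 Ma, so Triassic.
D: 468.4 Ma lies in 485.4–443.8 Ma, so Ordovician.
Oldest = 865 Ma, youngest = 0.98 Ma → span 864.02 Myr.

A — Tonian; B — Quaternary; C — Triassic; D — Ordovician; span 864.02 million years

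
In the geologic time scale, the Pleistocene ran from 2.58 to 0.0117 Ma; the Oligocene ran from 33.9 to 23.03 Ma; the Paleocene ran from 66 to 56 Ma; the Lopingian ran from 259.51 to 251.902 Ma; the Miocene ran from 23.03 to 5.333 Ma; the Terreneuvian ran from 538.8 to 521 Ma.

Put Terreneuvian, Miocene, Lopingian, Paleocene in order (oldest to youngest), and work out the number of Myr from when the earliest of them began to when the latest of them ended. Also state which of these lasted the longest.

From the excerpt: Terreneuvian 538.8–521; Miocene 23.03–5.333; Lopingian 259.51–251.902; Paleocene 66–56 (Ma).
Larger Ma is earlier, so the oldest is Terreneuvian and the youngest is Miocene; oldest to youngest: Terreneuvian, Lopingian, Paleocene, Miocene.
Oldest start 538.8 minus youngest end 5.333 gives 533.467 Myr overall.
Individual lengths (start − end): Paleocene 10; Lopingian 7.608; Miocene 17.697; Terreneuvian 17.8. The largest is Terreneuvian at 17.8 Myr.

Terreneuvian → Lopingian → Paleocene → Miocene; total span 533.467 Myr; longest is Terreneuvian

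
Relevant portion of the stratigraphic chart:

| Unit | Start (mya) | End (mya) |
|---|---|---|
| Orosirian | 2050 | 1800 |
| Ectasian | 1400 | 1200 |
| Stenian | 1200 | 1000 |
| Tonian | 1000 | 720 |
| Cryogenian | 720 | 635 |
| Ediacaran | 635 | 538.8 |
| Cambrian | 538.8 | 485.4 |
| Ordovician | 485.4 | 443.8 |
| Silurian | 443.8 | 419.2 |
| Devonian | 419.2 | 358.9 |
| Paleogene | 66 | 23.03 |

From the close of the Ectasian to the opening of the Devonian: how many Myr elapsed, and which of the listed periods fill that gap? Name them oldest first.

End of Ectasian = 1200 Ma; start of Devonian = 419.2 Ma.
Gap = 1200 − 419.2 = 780.8 Myr.
Periods wholly inside 1200–419.2 Ma: Stenian (1200–1000), Tonian (1000–720), Cryogenian (720–635), Ediacaran (635–538.8), Cambrian (538.8–485.4), Ordovician (485.4–443.8), Silurian (443.8–419.2).

780.8 million years; Stenian, Tonian, Cryogenian, Ediacaran, Cambrian, Ordovician, Silurian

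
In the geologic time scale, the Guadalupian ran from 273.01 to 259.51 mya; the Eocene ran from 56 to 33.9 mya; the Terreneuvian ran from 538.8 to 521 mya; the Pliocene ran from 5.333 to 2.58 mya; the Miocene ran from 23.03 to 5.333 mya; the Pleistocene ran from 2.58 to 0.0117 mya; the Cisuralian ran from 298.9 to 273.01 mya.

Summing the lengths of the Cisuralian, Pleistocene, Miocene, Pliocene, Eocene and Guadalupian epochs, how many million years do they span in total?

Duration is start − end for each: (298.9 − 273.01) + (2.58 − 0.0117) + (23.03 − 5.333) + (5.333 − 2.58) + (56 − 33.9) + (273.01 − 259.51).
That is 25.89 + 2.5683 + 17.697 + 2.753 + 22.1 + 13.5, which totals 84.5083 million years.

84.5083 million years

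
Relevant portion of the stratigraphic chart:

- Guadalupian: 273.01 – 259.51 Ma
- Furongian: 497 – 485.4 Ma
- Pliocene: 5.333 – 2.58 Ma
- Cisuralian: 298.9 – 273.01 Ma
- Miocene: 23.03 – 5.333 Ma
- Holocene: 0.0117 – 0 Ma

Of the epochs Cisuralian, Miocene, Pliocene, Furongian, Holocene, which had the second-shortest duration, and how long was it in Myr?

Durations: Cisuralian 25.89; Miocene 17.697; Pliocene 2.753; Furongian 11.6; Holocene 0.0117 Myr.
Sorted shortest-first: Holocene (0.0117), Pliocene (2.753), Furongian (11.6), Miocene (17.697), Cisuralian (25.89).
The second shortest is Pliocene at 2.753 Myr.

Pliocene, 2.753 million years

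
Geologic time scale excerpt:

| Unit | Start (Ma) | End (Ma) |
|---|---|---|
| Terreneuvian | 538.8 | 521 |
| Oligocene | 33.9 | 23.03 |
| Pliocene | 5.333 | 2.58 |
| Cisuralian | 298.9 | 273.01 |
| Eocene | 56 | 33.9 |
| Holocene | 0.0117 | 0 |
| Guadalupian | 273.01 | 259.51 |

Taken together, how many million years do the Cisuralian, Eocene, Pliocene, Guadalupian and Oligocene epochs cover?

Each duration: Cisuralian = 25.89; Eocene = 22.1; Pliocene = 2.753; Guadalupian = 13.5; Oligocene = 10.87.
Sum: 25.89 + 22.1 + 2.753 + 13.5 + 10.87 = 75.113 Myr.

75.113 million years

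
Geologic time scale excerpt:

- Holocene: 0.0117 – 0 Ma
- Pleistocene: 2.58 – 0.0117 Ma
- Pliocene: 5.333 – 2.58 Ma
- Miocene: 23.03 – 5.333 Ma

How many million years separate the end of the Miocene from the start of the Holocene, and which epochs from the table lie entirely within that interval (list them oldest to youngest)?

End of Miocene = 5.333 Ma; start of Holocene = 0.0117 Ma.
Gap = 5.333 − 0.0117 = 5.3213 Myr.
Epochs wholly inside 5.333–0.0117 Ma: Pliocene (5.333–2.58), Pleistocene (2.58–0.0117).

5.3213 million years; Pliocene, Pleistocene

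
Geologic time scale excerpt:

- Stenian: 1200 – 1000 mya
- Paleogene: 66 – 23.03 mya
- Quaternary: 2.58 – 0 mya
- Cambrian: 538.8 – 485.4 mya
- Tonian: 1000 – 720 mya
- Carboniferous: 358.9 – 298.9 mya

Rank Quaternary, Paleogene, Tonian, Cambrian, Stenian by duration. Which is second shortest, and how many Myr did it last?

Durations: Quaternary 2.58; Paleogene 42.97; Tonian 280; Cambrian 53.4; Stenian 200 Myr.
Sorted shortest-first: Quaternary (2.58), Paleogene (42.97), Cambrian (53.4), Stenian (200), Tonian (280).
The second shortest is Paleogene at 42.97 Myr.

Paleogene, 42.97 million years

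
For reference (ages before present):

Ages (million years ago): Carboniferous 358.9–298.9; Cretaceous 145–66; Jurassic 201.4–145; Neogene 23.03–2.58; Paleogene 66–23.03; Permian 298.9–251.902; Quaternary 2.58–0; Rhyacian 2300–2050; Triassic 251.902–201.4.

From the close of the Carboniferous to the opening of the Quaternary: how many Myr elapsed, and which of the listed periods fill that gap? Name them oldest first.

296.32 million years; Permian, Triassic, Jurassic, Cretaceous, Paleogene, Neogene

The Carboniferous closes at 298.9 Ma and the Quaternary opens at 2.58 Ma, so the interval is 298.9 − 2.58 = 296.32 Myr.
A period fits inside if it starts at or after 298.9 Ma and ends at or before 2.58 Ma; oldest first that gives Permian, Triassic, Jurassic, Cretaceous, Paleogene, Neogene.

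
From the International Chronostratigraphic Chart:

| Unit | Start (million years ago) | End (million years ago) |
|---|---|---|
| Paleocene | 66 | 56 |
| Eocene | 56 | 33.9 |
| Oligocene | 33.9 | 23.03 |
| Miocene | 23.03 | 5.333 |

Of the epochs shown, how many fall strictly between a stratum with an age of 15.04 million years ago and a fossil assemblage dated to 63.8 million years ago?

2

63.8 Ma sits inside the Paleocene (66–56) and 15.04 Ma inside the Miocene (23.03–5.333); neither of those is wholly between the two dates.
The listed epochs lying completely between them are Eocene, Oligocene — 2 in all.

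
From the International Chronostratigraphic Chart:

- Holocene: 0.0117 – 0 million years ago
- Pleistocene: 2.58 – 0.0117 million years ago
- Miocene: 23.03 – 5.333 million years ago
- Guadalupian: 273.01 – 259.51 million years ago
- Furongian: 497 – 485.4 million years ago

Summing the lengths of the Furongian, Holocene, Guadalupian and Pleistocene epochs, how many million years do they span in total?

Each duration: Furongian = 11.6; Holocene = 0.0117; Guadalupian = 13.5; Pleistocene = 2.5683.
Sum: 11.6 + 0.0117 + 13.5 + 2.5683 = 27.68 Myr.

27.68 million years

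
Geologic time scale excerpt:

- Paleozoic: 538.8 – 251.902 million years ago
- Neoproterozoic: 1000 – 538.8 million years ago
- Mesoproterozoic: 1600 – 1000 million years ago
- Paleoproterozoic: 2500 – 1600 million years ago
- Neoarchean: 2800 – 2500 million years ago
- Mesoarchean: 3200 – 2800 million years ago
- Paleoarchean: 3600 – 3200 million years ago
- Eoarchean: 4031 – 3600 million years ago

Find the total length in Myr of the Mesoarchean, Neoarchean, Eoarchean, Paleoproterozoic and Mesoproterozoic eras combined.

2631 million years

Each duration: Mesoarchean = 400; Neoarchean = 300; Eoarchean = 431; Paleoproterozoic = 900; Mesoproterozoic = 600.
Sum: 400 + 300 + 431 + 900 + 600 = 2631 Myr.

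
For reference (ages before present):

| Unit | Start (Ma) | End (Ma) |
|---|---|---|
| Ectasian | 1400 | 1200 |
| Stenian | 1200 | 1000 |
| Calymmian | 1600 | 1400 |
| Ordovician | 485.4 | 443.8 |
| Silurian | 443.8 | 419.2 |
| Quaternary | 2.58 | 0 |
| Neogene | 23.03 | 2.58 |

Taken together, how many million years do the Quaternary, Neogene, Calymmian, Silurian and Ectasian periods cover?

Each duration: Quaternary = 2.58; Neogene = 20.45; Calymmian = 200; Silurian = 24.6; Ectasian = 200.
Sum: 2.58 + 20.45 + 200 + 24.6 + 200 = 447.63 Myr.

447.63 million years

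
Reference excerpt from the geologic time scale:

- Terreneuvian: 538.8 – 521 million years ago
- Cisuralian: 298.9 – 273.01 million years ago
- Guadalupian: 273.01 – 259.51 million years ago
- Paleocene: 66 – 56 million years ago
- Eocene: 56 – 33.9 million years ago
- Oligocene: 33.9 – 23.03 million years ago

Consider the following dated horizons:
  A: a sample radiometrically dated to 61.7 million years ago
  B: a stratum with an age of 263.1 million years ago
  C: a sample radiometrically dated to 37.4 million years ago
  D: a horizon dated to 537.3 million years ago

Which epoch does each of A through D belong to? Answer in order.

A — Paleocene; B — Guadalupian; C — Eocene; D — Terreneuvian

A: 61.7 Ma lies in 66–56 Ma, so Paleocene.
B: 263.1 Ma lies in 273.01–259.51 Ma, so Guadalupian.
C: 37.4 Ma lies in 56–33.9 Ma, so Eocene.
D: 537.3 Ma lies in 538.8–521 Ma, so Terreneuvian.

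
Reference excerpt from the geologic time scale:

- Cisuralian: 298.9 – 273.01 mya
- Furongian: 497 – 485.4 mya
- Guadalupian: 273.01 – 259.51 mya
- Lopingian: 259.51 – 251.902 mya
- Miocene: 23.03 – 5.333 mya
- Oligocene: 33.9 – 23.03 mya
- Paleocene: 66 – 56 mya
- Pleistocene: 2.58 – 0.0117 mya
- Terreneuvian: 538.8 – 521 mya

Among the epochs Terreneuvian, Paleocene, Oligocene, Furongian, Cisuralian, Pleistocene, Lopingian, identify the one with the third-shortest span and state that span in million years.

Start − end for each: Terreneuvian 538.8 − 521 = 17.8; Paleocene 66 − 56 = 10; Oligocene 33.9 − 23.03 = 10.87; Furongian 497 − 485.4 = 11.6; Cisuralian 298.9 − 273.01 = 25.89; Pleistocene 2.58 − 0.0117 = 2.5683; Lopingian 259.51 − 251.902 = 7.608.
Ranking these from shortest: Pleistocene < Lopingian < Paleocene < Oligocene < Furongian < Terreneuvian < Cisuralian.
Position 3 in that ranking is Paleocene, which lasted 10 Myr.

Paleocene, 10 million years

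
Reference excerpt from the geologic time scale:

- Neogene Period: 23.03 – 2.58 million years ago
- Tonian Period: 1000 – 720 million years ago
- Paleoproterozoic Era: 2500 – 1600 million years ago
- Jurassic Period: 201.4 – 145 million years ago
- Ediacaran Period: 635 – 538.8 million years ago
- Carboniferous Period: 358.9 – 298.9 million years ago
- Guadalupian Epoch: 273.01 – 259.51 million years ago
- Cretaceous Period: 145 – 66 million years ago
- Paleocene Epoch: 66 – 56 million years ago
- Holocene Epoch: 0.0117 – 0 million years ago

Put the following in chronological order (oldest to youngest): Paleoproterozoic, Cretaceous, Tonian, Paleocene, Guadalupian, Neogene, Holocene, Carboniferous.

The oldest of these is Paleoproterozoic (starts 2500 Ma) and the youngest is Holocene (ends 0 Ma).
In between, by decreasing start age: Tonian (1000), Carboniferous (358.9), Guadalupian (273.01), Cretaceous (145), Paleocene (66), Neogene (23.03).

Paleoproterozoic, Tonian, Carboniferous, Guadalupian, Cretaceous, Paleocene, Neogene, Holocene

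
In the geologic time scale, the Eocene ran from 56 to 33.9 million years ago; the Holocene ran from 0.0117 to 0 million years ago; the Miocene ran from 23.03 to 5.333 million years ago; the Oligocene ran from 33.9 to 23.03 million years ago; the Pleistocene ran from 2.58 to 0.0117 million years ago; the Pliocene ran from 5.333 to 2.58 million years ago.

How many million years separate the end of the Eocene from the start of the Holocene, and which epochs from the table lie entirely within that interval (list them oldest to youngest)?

End of Eocene = 33.9 Ma; start of Holocene = 0.0117 Ma.
Gap = 33.9 − 0.0117 = 33.8883 Myr.
Epochs wholly inside 33.9–0.0117 Ma: Oligocene (33.9–23.03), Miocene (23.03–5.333), Pliocene (5.333–2.58), Pleistocene (2.58–0.0117).

33.8883 million years; Oligocene, Miocene, Pliocene, Pleistocene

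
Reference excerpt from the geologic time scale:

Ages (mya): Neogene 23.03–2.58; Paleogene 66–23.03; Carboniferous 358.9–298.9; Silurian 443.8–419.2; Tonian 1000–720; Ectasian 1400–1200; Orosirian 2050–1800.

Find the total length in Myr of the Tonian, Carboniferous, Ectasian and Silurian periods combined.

564.6 million years

Each duration: Tonian = 280; Carboniferous = 60; Ectasian = 200; Silurian = 24.6.
Sum: 280 + 60 + 200 + 24.6 = 564.6 Myr.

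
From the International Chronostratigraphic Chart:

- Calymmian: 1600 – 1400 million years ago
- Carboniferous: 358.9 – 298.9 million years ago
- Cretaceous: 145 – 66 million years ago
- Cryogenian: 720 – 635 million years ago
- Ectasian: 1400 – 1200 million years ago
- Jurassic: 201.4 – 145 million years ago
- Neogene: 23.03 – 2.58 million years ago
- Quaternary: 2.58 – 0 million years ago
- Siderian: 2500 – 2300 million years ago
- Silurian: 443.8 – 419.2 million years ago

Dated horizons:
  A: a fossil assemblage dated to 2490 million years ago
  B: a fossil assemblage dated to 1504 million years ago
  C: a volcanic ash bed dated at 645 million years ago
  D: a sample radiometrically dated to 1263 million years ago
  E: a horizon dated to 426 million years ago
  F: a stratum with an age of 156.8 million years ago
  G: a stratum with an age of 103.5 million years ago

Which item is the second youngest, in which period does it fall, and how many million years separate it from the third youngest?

F, in the Jurassic; 269.2 million years to E

Sorted youngest-first by Ma: G (103.5), F (156.8), E (426), C (645), D (1263), B (1504), A (2490).
The second youngest is F at 156.8 Ma, which lies in 201.4–145 Ma: the Jurassic.
The third youngest is E at 426 Ma; separation = |156.8 − 426| = 269.2 Myr.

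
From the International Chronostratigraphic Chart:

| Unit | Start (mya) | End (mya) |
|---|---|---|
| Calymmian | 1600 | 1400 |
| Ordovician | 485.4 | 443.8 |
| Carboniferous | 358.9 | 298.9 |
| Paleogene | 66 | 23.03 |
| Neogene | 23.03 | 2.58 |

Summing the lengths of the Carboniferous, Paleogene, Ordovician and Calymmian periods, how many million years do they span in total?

344.57 million years

Each duration: Carboniferous = 60; Paleogene = 42.97; Ordovician = 41.6; Calymmian = 200.
Sum: 60 + 42.97 + 41.6 + 200 = 344.57 Myr.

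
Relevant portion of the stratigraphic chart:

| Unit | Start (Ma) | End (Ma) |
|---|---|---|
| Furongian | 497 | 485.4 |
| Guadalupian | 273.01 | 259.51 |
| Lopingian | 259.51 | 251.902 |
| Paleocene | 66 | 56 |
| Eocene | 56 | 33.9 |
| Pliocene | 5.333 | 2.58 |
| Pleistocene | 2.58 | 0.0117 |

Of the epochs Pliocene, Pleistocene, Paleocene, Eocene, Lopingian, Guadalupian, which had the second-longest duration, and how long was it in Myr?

Start − end for each: Pliocene 5.333 − 2.58 = 2.753; Pleistocene 2.58 − 0.0117 = 2.5683; Paleocene 66 − 56 = 10; Eocene 56 − 33.9 = 22.1; Lopingian 259.51 − 251.902 = 7.608; Guadalupian 273.01 − 259.51 = 13.5.
Ranking these from longest: Eocene > Guadalupian > Paleocene > Lopingian > Pliocene > Pleistocene.
Position 2 in that ranking is Guadalupian, which lasted 13.5 Myr.

Guadalupian, 13.5 million years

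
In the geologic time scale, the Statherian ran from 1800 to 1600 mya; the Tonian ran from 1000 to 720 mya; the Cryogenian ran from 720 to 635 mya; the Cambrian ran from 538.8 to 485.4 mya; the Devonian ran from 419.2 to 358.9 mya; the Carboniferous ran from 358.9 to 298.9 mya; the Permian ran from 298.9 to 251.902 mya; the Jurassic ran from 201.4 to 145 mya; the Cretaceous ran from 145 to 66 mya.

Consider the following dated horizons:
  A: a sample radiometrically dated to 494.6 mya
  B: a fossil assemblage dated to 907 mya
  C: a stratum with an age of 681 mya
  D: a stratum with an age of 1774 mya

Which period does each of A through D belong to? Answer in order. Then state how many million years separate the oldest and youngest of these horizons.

A — Cambrian; B — Tonian; C — Cryogenian; D — Statherian; span 1279.4 million years

A: 494.6 Ma lies in 538.8–485.4 Ma, so Cambrian.
B: 907 Ma lies in 1000–720 Ma, so Tonian.
C: 681 Ma lies in 720–635 Ma, so Cryogenian.
D: 1774 Ma lies in 1800–1600 Ma, so Statherian.
Oldest = 1774 Ma, youngest = 494.6 Ma → span 1279.4 Myr.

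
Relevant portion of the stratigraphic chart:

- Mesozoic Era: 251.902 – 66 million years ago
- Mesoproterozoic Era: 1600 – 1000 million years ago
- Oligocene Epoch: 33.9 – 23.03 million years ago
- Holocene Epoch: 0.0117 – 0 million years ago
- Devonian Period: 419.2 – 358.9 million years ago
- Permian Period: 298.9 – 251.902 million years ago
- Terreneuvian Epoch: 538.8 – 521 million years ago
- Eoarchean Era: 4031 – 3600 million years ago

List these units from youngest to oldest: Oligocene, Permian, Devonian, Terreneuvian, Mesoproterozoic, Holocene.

The oldest of these is Mesoproterozoic (starts 1600 Ma) and the youngest is Holocene (ends 0 Ma).
In between, by decreasing start age: Terreneuvian (538.8), Devonian (419.2), Permian (298.9), Oligocene (33.9).
Listing youngest first means reversing that sequence.

Holocene, Oligocene, Permian, Devonian, Terreneuvian, Mesoproterozoic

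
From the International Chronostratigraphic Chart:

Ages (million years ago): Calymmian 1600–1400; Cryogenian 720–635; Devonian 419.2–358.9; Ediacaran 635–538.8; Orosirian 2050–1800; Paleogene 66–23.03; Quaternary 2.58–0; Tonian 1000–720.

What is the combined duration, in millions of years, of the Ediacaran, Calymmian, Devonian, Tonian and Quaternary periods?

639.08 million years

Duration is start − end for each: (635 − 538.8) + (1600 − 1400) + (419.2 − 358.9) + (1000 − 720) + (2.58 − 0).
That is 96.2 + 200 + 60.3 + 280 + 2.58, which totals 639.08 million years.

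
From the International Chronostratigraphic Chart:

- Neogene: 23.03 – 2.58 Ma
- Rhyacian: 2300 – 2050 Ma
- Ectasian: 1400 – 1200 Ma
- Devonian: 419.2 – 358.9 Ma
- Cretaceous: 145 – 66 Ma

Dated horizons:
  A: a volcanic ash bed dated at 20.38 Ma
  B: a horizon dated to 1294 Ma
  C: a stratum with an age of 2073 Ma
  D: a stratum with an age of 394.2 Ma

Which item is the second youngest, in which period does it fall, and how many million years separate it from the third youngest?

Sorted youngest-first by Ma: A (20.38), D (394.2), B (1294), C (2073).
The second youngest is D at 394.2 Ma, which lies in 419.2–358.9 Ma: the Devonian.
The third youngest is B at 1294 Ma; separation = |394.2 − 1294| = 899.8 Myr.

D, in the Devonian; 899.8 million years to B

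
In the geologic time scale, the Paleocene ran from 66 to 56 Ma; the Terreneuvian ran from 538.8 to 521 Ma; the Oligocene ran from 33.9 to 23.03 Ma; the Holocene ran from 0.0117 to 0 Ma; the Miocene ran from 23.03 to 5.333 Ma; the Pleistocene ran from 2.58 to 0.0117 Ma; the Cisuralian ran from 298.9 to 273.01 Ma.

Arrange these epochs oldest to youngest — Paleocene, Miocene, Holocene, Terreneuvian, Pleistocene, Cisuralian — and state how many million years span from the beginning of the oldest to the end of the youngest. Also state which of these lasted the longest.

From the excerpt: Paleocene 66–56; Miocene 23.03–5.333; Holocene 0.0117–0; Terreneuvian 538.8–521; Pleistocene 2.58–0.0117; Cisuralian 298.9–273.01 (Ma).
Larger Ma is earlier, so the oldest is Terreneuvian and the youngest is Holocene; oldest to youngest: Terreneuvian, Cisuralian, Paleocene, Miocene, Pleistocene, Holocene.
Oldest start 538.8 minus youngest end 0 gives 538.8 Myr overall.
Individual lengths (start − end): Pleistocene 2.5683; Cisuralian 25.89; Holocene 0.0117; Miocene 17.697; Terreneuvian 17.8; Paleocene 10. The largest is Cisuralian at 25.89 Myr.

Terreneuvian, Cisuralian, Paleocene, Miocene, Pleistocene, Holocene; total span 538.8 Myr; longest is Cisuralian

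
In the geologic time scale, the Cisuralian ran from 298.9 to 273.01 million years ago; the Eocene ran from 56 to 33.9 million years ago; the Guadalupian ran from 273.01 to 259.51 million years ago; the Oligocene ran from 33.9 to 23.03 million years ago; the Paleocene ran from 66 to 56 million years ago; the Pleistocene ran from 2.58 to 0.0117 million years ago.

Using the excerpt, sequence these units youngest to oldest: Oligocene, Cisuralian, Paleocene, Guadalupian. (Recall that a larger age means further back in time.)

Read off each span (Ma): Oligocene 33.9–23.03; Cisuralian 298.9–273.01; Paleocene 66–56; Guadalupian 273.01–259.51.
Larger Ma is older, so oldest→youngest is Cisuralian, Guadalupian, Paleocene, Oligocene; reverse it for youngest→oldest.

Oligocene, then Paleocene, then Guadalupian, then Cisuralian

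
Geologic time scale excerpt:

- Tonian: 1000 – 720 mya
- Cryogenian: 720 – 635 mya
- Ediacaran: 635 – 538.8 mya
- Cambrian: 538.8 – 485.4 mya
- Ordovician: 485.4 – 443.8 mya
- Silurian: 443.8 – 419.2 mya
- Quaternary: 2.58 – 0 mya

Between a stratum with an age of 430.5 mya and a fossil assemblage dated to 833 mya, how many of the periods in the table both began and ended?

4

The older date is 833 Ma and the younger is 430.5 Ma.
Periods with start < 833 and end > 430.5 Ma: Cryogenian (720–635), Ediacaran (635–538.8), Cambrian (538.8–485.4), Ordovician (485.4–443.8).
That is 4 complete periods.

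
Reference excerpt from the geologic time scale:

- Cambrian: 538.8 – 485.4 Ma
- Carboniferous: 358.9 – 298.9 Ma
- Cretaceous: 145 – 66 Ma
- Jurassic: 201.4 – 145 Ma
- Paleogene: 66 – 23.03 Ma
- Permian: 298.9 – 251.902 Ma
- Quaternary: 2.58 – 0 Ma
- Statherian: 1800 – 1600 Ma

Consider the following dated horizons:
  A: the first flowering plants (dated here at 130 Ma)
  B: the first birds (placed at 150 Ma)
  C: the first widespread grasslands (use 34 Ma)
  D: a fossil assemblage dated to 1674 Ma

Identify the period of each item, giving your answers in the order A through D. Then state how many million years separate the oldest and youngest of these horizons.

Match each age against the start–end ranges in the excerpt: A = 130 Ma → Cretaceous (145–66); B = 150 Ma → Jurassic (201.4–145); C = 34 Ma → Paleogene (66–23.03); D = 1674 Ma → Statherian (1800–1600).
The largest age is 1674 Ma and the smallest is 34 Ma; their difference is 1640 Myr.

A — Cretaceous; B — Jurassic; C — Paleogene; D — Statherian; span 1640 million years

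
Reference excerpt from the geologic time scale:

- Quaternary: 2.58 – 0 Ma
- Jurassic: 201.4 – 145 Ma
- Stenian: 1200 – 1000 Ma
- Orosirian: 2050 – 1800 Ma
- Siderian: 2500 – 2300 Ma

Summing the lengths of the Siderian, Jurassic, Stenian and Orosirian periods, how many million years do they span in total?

706.4 million years

Each duration: Siderian = 200; Jurassic = 56.4; Stenian = 200; Orosirian = 250.
Sum: 200 + 56.4 + 200 + 250 = 706.4 Myr.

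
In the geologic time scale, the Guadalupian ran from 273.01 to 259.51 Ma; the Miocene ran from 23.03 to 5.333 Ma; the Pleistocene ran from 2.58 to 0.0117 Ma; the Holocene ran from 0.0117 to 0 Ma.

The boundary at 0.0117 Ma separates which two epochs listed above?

The Pleistocene ends at 0.0117 Ma and the Holocene begins at 0.0117 Ma, so they share that boundary.

Pleistocene and Holocene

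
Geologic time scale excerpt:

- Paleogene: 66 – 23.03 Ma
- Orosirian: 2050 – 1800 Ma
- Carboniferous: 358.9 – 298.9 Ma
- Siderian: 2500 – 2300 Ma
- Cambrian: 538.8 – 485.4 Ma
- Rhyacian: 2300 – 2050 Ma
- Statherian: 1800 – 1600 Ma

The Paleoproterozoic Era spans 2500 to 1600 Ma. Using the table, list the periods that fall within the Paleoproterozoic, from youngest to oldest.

Statherian, Orosirian, Rhyacian, Siderian

Periods with both bounds inside 2500–1600 Ma: Statherian (1800–1600), Orosirian (2050–1800), Rhyacian (2300–2050), Siderian (2500–2300).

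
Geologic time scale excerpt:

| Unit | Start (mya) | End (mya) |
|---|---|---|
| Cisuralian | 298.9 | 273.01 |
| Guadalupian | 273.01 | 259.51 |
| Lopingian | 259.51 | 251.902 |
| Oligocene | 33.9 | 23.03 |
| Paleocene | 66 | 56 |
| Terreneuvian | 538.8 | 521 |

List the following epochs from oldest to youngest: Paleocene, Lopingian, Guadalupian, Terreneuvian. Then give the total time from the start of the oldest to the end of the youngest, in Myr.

Terreneuvian, Guadalupian, Lopingian, Paleocene; total span 482.8 Myr

Start ages (Ma): Terreneuvian 538.8, Guadalupian 273.01, Lopingian 259.51, Paleocene 66.
Ordered oldest to youngest: Terreneuvian, Guadalupian, Lopingian, Paleocene.
Span = 538.8 − 56 = 482.8 Myr.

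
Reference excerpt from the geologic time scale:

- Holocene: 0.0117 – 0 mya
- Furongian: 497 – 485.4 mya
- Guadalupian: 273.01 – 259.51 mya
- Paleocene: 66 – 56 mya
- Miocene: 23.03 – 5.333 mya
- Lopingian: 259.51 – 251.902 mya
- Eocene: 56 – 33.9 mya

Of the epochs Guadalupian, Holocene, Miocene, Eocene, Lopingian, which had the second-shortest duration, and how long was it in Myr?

Lopingian, 7.608 million years

Start − end for each: Guadalupian 273.01 − 259.51 = 13.5; Holocene 0.0117 − 0 = 0.0117; Miocene 23.03 − 5.333 = 17.697; Eocene 56 − 33.9 = 22.1; Lopingian 259.51 − 251.902 = 7.608.
Ranking these from shortest: Holocene < Lopingian < Guadalupian < Miocene < Eocene.
Position 2 in that ranking is Lopingian, which lasted 7.608 Myr.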